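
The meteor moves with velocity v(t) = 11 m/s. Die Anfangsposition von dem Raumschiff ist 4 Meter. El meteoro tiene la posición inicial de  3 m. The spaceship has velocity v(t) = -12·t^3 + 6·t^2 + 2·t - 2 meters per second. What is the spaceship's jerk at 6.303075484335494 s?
To solve this, we need to take 2 derivatives of our velocity equation v(t) = -12·t^3 + 6·t^2 + 2·t - 2. Taking d/dt of v(t), we find a(t) = -36·t^2 + 12·t + 2. Taking d/dt of a(t), we find j(t) = 12 - 72·t. From the given jerk equation j(t) = 12 - 72·t, we substitute t = 6.303075484335494 to get j = -441.821434872156.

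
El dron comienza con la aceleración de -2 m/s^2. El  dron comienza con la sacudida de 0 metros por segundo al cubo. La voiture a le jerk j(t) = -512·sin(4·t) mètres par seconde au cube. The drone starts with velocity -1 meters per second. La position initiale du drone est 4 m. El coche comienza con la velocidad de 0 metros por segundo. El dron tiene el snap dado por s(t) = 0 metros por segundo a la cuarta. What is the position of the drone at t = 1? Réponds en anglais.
Starting from snap s(t) = 0, we take 4 antiderivatives. The antiderivative of snap is jerk. Using j(0) = 0, we get j(t) = 0. Taking ∫j(t)dt and applying a(0) = -2, we find a(t) = -2. Integrating acceleration and using the initial condition v(0) = -1, we get v(t) = -2·t - 1. The integral of velocity, with x(0) = 4, gives position: x(t) = -t^2 - t + 4. From the given position equation x(t) = -t^2 - t + 4, we substitute t = 1 to get x = 2.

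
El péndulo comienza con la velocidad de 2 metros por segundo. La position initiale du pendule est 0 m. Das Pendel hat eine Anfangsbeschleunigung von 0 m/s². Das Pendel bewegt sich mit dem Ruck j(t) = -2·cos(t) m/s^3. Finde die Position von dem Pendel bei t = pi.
Wir müssen die Stammfunktion unserer Gleichung für den Ruck j(t) = -2·cos(t) 3-mal finden. Die Stammfunktion von dem Ruck, mit a(0) = 0, ergibt die Beschleunigung: a(t) = -2·sin(t). Durch Integration von der Beschleunigung und Verwendung der Anfangsbedingung v(0) = 2, erhalten wir v(t) = 2·cos(t). Das Integral von der Geschwindigkeit, mit x(0) = 0, ergibt die Position: x(t) = 2·sin(t). Mit x(t) = 2·sin(t) und Einsetzen von t = pi, finden wir x = 0.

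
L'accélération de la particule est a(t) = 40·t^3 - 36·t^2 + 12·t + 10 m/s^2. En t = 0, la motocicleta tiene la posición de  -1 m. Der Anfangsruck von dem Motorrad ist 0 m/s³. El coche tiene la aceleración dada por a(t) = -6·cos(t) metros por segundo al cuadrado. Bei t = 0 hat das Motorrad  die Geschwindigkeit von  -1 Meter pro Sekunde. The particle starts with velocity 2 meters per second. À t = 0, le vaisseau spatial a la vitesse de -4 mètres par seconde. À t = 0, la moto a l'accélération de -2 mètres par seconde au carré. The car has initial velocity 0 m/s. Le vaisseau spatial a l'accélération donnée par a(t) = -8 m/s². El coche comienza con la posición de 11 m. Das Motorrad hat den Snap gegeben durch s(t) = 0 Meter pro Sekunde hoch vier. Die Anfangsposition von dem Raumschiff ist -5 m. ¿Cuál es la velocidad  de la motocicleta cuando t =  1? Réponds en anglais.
Starting from snap s(t) = 0, we take 3 integrals. Integrating snap and using the initial condition j(0) = 0, we get j(t) = 0. Integrating jerk and using the initial condition a(0) = -2, we get a(t) = -2. Integrating acceleration and using the initial condition v(0) = -1, we get v(t) = -2·t - 1. We have velocity v(t) = -2·t - 1. Substituting t = 1: v(1) = -3.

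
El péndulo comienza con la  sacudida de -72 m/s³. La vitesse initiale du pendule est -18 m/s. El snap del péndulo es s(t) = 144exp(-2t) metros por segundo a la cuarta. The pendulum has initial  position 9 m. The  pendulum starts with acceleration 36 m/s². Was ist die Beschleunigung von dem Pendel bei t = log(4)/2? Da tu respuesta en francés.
En partant du snap s(t) = 144·exp(-2·t), nous prenons 2 intégrales. En intégrant le snap et en utilisant la condition initiale j(0) = -72, nous obtenons j(t) = -72·exp(-2·t). L'intégrale du jerk est l'accélération. En utilisant a(0) = 36, nous obtenons a(t) = 36·exp(-2·t). De l'équation de l'accélération a(t) = 36·exp(-2·t), nous substituons t = log(4)/2 pour obtenir a = 9.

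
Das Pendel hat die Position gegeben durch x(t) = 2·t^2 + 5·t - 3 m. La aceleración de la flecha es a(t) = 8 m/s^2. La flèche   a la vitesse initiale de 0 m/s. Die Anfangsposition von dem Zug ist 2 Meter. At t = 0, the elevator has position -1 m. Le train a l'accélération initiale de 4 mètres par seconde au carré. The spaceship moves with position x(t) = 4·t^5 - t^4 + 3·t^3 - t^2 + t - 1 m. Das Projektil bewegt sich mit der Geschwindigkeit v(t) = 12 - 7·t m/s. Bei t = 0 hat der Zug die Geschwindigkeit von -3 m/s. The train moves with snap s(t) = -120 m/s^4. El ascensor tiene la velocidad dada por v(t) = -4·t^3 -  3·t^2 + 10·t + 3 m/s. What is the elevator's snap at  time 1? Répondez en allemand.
Wir müssen unsere Gleichung für die Geschwindigkeit v(t) = -4·t^3 - 3·t^2 + 10·t + 3 3-mal ableiten. Die Ableitung von der Geschwindigkeit ergibt die Beschleunigung: a(t) = -12·t^2 - 6·t + 10. Mit d/dt von a(t) finden wir j(t) = -24·t - 6. Die Ableitung von dem Ruck ergibt den Snap: s(t) = -24. Mit s(t) = -24 und Einsetzen von t = 1, finden wir s = -24.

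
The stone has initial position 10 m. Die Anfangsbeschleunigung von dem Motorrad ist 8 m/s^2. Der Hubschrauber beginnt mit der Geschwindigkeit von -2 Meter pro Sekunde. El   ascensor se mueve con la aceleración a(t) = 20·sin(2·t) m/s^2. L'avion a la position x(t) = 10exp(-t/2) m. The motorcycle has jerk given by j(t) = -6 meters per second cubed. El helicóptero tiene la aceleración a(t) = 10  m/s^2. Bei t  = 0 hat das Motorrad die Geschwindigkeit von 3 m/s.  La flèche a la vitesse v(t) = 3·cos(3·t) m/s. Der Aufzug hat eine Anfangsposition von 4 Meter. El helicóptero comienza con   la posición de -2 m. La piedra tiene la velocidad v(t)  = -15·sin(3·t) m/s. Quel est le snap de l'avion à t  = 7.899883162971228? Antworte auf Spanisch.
Debemos derivar nuestra ecuación de la posición x(t) = 10·exp(-t/2) 4 veces. La derivada de la posición da la velocidad: v(t) = -5·exp(-t/2). La derivada de la velocidad da la aceleración: a(t) = 5·exp(-t/2)/2. La derivada de la aceleración da la sacudida: j(t) = -5·exp(-t/2)/4. Tomando d/dt de j(t), encontramos s(t) = 5·exp(-t/2)/8. De la ecuación del snap s(t) = 5·exp(-t/2)/8, sustituimos t = 7.899883162971228 para obtener s = 0.0120348916495723.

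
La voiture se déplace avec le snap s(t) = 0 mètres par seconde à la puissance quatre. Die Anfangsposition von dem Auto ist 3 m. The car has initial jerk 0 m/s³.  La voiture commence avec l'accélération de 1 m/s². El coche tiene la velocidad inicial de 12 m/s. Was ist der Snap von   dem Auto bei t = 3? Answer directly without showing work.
s(3) = 0.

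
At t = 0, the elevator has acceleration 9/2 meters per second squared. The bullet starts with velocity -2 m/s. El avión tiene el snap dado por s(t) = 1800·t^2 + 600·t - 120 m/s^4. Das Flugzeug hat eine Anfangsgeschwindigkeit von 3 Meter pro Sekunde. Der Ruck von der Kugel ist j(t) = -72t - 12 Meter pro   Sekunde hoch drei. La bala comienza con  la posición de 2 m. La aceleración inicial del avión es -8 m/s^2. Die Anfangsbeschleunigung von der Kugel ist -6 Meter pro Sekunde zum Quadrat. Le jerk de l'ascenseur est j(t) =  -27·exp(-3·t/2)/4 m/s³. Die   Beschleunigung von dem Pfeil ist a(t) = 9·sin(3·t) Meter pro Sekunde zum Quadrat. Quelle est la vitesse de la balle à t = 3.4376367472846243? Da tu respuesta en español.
Debemos encontrar la integral de nuestra ecuación de la sacudida j(t) = -72·t - 12 2 veces. Integrando la sacudida y usando la condición inicial a(0) = -6, obtenemos a(t) = -36·t^2 - 12·t - 6. La antiderivada de la aceleración es la velocidad. Usando v(0) = -2, obtenemos v(t) = -12·t^3 - 6·t^2 - 6·t - 2. De la ecuación de la velocidad v(t) = -12·t^3 - 6·t^2 - 6·t - 2, sustituimos t = 3.4376367472846243 para obtener v = -581.014830060904.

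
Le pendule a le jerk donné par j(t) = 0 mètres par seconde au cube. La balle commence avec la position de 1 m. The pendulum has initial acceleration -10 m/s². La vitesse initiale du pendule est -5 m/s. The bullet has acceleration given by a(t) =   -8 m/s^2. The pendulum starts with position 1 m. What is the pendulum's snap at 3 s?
We must differentiate our jerk equation j(t) = 0 1 time. Differentiating jerk, we get snap: s(t) = 0. We have snap s(t) = 0. Substituting t = 3: s(3) = 0.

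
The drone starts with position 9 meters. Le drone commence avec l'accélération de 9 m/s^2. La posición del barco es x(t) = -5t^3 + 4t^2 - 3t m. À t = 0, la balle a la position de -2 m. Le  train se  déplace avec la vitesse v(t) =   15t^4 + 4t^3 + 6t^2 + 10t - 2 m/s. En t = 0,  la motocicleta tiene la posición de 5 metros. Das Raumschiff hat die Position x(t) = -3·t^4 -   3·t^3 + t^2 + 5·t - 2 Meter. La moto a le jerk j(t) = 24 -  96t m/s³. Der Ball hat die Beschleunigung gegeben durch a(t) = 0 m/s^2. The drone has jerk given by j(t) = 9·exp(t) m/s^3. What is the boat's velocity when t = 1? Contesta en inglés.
We must differentiate our position equation x(t) = -5·t^3 + 4·t^2 - 3·t 1 time. The derivative of position gives velocity: v(t) = -15·t^2 + 8·t - 3. Using v(t) = -15·t^2 + 8·t - 3 and substituting t = 1, we find v = -10.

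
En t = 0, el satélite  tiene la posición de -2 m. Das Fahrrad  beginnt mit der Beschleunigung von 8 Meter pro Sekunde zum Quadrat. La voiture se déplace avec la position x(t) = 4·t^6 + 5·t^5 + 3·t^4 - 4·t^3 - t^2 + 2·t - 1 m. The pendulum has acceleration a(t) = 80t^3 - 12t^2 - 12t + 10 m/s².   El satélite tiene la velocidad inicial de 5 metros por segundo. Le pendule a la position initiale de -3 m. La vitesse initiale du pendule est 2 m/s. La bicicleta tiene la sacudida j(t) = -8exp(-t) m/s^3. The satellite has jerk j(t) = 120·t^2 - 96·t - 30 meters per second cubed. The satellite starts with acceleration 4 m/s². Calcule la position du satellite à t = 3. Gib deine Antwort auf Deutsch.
Wir müssen die Stammfunktion unserer Gleichung für den Ruck j(t) = 120·t^2 - 96·t - 30 3-mal finden. Die Stammfunktion von dem Ruck ist die Beschleunigung. Mit a(0) = 4 erhalten wir a(t) = 40·t^3 - 48·t^2 - 30·t + 4. Mit ∫a(t)dt und Anwendung von v(0) = 5, finden wir v(t) = 10·t^4 - 16·t^3 - 15·t^2 + 4·t + 5. Mit ∫v(t)dt und Anwendung von x(0) = -2, finden wir x(t) = 2·t^5 - 4·t^4 - 5·t^3 + 2·t^2 + 5·t - 2. Mit x(t) = 2·t^5 - 4·t^4 - 5·t^3 + 2·t^2 + 5·t - 2 und Einsetzen von t = 3, finden wir x = 58.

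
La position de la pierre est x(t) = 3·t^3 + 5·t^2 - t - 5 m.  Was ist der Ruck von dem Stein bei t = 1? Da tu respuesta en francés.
En partant de la position x(t) = 3·t^3 + 5·t^2 - t - 5, nous prenons 3 dérivées. En prenant d/dt de x(t), nous trouvons v(t) = 9·t^2 + 10·t - 1. En prenant d/dt de v(t), nous trouvons a(t) = 18·t + 10. En dérivant l'accélération, nous obtenons le jerk: j(t) = 18. Nous avons le jerk j(t) = 18. En substituant t = 1: j(1) = 18.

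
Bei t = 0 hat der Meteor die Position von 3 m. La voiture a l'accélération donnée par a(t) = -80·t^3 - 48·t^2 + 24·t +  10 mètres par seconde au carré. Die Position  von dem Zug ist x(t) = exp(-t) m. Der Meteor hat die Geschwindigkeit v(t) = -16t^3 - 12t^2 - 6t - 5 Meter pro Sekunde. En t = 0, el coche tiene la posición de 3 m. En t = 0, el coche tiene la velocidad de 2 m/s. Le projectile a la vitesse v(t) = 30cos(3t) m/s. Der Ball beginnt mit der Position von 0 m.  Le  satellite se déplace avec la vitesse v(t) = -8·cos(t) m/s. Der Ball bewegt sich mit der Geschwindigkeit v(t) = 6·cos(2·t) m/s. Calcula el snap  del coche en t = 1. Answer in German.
Wir müssen unsere Gleichung für die Beschleunigung a(t) = -80·t^3 - 48·t^2 + 24·t + 10 2-mal ableiten. Die Ableitung von der Beschleunigung ergibt den Ruck: j(t) = -240·t^2 - 96·t + 24. Die Ableitung von dem Ruck ergibt den Snap: s(t) = -480·t - 96. Wir haben den Snap s(t) = -480·t - 96. Durch Einsetzen von t = 1: s(1) = -576.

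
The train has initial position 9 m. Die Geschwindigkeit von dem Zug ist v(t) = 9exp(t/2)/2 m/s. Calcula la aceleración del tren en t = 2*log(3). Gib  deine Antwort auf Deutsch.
Wir müssen unsere Gleichung für die Geschwindigkeit v(t) = 9·exp(t/2)/2 1-mal ableiten. Die Ableitung von der Geschwindigkeit ergibt die Beschleunigung: a(t) = 9·exp(t/2)/4. Mit a(t) = 9·exp(t/2)/4 und Einsetzen von t = 2*log(3), finden wir a = 27/4.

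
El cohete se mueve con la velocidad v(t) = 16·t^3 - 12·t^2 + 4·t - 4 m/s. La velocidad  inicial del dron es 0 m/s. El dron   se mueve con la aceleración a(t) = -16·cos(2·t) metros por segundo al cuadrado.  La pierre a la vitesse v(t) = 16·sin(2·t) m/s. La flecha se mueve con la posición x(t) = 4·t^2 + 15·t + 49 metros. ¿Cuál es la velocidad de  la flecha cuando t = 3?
Para resolver esto, necesitamos tomar 1 derivada de nuestra ecuación de la posición x(t) = 4·t^2 + 15·t + 49. La derivada de la posición da la velocidad: v(t) = 8·t + 15. Usando v(t) = 8·t + 15 y sustituyendo t = 3, encontramos v = 39.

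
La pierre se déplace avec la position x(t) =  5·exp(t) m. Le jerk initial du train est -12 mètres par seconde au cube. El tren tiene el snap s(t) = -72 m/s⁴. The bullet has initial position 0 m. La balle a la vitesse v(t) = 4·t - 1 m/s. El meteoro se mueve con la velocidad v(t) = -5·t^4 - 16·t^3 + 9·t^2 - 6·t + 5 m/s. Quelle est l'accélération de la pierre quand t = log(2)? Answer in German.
Um dies zu lösen, müssen wir 2 Ableitungen unserer Gleichung für die Position x(t) = 5·exp(t) nehmen. Mit d/dt von x(t) finden wir v(t) = 5·exp(t). Die Ableitung von der Geschwindigkeit ergibt die Beschleunigung: a(t) = 5·exp(t). Aus der Gleichung für die Beschleunigung a(t) = 5·exp(t), setzen wir t = log(2) ein und erhalten a = 10.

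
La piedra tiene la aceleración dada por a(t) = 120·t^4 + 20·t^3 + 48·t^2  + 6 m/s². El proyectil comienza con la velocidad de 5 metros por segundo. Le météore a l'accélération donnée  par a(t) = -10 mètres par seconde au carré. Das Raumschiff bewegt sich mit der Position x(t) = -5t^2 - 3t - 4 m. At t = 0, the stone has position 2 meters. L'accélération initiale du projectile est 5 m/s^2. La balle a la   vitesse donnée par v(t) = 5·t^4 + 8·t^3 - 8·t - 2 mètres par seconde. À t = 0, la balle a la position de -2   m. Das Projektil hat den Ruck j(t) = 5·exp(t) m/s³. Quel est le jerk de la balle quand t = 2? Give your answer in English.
To solve this, we need to take 2 derivatives of our velocity equation v(t) = 5·t^4 + 8·t^3 - 8·t - 2. The derivative of velocity gives acceleration: a(t) = 20·t^3 + 24·t^2 - 8. The derivative of acceleration gives jerk: j(t) = 60·t^2 + 48·t. Using j(t) = 60·t^2 + 48·t and substituting t = 2, we find j = 336.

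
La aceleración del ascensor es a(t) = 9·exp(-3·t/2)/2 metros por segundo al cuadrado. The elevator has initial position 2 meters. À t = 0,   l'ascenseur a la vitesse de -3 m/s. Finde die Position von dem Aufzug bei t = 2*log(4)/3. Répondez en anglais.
We must find the antiderivative of our acceleration equation a(t) = 9·exp(-3·t/2)/2 2 times. Integrating acceleration and using the initial condition v(0) = -3, we get v(t) = -3·exp(-3·t/2). Finding the antiderivative of v(t) and using x(0) = 2: x(t) = 2·exp(-3·t/2). We have position x(t) = 2·exp(-3·t/2). Substituting t = 2*log(4)/3: x(2*log(4)/3) = 1/2.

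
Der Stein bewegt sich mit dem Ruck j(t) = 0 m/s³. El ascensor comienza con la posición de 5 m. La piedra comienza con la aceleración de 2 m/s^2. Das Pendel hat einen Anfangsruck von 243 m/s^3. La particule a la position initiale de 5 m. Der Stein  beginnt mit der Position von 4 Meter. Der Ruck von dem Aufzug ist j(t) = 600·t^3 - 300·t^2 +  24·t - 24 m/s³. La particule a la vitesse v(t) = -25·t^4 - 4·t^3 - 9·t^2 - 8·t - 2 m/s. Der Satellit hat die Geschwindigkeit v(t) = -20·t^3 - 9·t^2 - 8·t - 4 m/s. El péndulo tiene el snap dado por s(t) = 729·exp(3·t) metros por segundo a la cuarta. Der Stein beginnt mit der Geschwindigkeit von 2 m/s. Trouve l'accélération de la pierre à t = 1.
Nous devons trouver l'intégrale de notre équation du jerk j(t) = 0 1 fois. L'intégrale du jerk, avec a(0) = 2, donne l'accélération: a(t) = 2. De l'équation de l'accélération a(t) = 2, nous substituons t = 1 pour obtenir a = 2.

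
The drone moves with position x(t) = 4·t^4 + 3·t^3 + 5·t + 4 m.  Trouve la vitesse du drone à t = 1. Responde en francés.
Pour résoudre ceci, nous devons prendre 1 dérivée de notre équation de la position x(t) = 4·t^4 + 3·t^3 + 5·t + 4. La dérivée de la position donne la vitesse: v(t) = 16·t^3 + 9·t^2 + 5. De l'équation de la vitesse v(t) = 16·t^3 + 9·t^2 + 5, nous substituons t = 1 pour obtenir v = 30.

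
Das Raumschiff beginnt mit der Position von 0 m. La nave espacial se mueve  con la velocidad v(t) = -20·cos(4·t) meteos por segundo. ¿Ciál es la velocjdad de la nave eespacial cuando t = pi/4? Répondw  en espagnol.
Tenemos la velocidad v(t) = -20·cos(4·t). Sustituyendo t = pi/4: v(pi/4) = 20.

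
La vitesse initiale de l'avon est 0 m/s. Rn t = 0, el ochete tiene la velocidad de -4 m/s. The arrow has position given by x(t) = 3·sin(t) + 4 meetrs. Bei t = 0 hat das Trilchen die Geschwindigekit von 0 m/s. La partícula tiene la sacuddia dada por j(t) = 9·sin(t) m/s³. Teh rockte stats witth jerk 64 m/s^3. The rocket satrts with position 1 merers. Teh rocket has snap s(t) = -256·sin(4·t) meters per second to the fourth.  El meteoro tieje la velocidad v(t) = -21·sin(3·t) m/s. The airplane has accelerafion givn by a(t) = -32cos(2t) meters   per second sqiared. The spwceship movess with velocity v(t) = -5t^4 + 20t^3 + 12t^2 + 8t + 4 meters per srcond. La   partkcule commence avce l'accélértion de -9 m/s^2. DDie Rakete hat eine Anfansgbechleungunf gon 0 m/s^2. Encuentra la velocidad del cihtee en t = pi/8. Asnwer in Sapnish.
Debemos encontrar la antiderivada de nuestra ecuación del snap s(t) = -256·sin(4·t) 3 veces. Tomando ∫s(t)dt y aplicando j(0) = 64, encontramos j(t) = 64·cos(4·t). La integral de la sacudida es la aceleración. Usando a(0) = 0, obtenemos a(t) = 16·sin(4·t). Integrando la aceleración y usando la condición inicial v(0) = -4, obtenemos v(t) = -4·cos(4·t). De la ecuación de la velocidad v(t) = -4·cos(4·t), sustituimos t = pi/8 para obtener v = 0.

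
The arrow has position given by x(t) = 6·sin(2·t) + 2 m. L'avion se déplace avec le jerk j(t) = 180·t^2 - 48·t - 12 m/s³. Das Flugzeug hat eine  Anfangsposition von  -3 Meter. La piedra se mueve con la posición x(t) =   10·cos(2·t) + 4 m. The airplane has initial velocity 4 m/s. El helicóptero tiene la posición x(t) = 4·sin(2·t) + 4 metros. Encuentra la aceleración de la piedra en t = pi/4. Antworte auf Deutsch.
Wir müssen unsere Gleichung für die Position x(t) = 10·cos(2·t) + 4 2-mal ableiten. Die Ableitung von der Position ergibt die Geschwindigkeit: v(t) = -20·sin(2·t). Mit d/dt von v(t) finden wir a(t) = -40·cos(2·t). Wir haben die Beschleunigung a(t) = -40·cos(2·t). Durch Einsetzen von t = pi/4: a(pi/4) = 0.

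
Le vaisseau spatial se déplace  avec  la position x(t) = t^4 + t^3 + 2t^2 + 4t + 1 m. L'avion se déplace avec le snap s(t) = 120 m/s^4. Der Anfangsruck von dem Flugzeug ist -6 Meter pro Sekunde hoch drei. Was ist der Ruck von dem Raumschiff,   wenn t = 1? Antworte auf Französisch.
En partant de la position x(t) = t^4 + t^3 + 2·t^2 + 4·t + 1, nous prenons 3 dérivées. En dérivant la position, nous obtenons la vitesse: v(t) = 4·t^3 + 3·t^2 + 4·t + 4. La dérivée de la vitesse donne l'accélération: a(t) = 12·t^2 + 6·t + 4. La dérivée de l'accélération donne le jerk: j(t) = 24·t + 6. Nous avons le jerk j(t) = 24·t + 6. En substituant t = 1: j(1) = 30.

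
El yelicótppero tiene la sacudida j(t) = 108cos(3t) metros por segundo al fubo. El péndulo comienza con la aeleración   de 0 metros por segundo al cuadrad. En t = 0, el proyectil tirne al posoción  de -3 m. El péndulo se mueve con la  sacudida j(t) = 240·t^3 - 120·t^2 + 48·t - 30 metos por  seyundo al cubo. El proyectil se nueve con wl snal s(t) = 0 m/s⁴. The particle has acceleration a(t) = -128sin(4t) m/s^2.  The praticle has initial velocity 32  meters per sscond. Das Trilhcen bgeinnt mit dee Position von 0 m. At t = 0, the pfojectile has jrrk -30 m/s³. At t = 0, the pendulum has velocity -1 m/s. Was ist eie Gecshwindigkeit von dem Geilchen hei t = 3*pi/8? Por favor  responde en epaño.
Debemos encontrar la antiderivada de nuestra ecuación de la aceleración a(t) = -128·sin(4·t) 1 vez. Integrando la aceleración y usando la condición inicial v(0) = 32, obtenemos v(t) = 32·cos(4·t). De la ecuación de la velocidad v(t) = 32·cos(4·t), sustituimos t = 3*pi/8 para obtener v = 0.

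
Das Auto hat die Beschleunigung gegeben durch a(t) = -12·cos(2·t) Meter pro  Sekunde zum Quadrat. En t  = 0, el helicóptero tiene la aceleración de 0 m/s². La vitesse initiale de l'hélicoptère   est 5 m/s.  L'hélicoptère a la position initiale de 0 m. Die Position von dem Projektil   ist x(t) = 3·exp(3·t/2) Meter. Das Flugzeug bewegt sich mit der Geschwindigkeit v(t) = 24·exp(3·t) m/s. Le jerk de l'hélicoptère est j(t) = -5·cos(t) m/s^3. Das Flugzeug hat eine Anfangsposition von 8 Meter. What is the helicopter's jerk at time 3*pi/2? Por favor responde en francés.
Nous avons le jerk j(t) = -5·cos(t). En substituant t = 3*pi/2: j(3*pi/2) = 0.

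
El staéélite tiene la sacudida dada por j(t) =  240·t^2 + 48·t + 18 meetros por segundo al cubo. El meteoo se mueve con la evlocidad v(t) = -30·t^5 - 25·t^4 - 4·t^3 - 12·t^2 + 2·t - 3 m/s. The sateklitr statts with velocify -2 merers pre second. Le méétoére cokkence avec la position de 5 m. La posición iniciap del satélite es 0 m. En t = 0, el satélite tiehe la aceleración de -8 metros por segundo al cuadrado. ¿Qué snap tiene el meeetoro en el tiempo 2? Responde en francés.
Pour résoudre ceci, nous devons prendre 3 dérivées de notre équation de la vitesse v(t) = -30·t^5 - 25·t^4 - 4·t^3 - 12·t^2 + 2·t - 3. En prenant d/dt de v(t), nous trouvons a(t) = -150·t^4 - 100·t^3 - 12·t^2 - 24·t + 2. En dérivant l'accélération, nous obtenons le jerk: j(t) = -600·t^3 - 300·t^2 - 24·t - 24. En prenant d/dt de j(t), nous trouvons s(t) = -1800·t^2 - 600·t - 24. En utilisant s(t) = -1800·t^2 - 600·t - 24 et en substituant t = 2, nous trouvons s = -8424.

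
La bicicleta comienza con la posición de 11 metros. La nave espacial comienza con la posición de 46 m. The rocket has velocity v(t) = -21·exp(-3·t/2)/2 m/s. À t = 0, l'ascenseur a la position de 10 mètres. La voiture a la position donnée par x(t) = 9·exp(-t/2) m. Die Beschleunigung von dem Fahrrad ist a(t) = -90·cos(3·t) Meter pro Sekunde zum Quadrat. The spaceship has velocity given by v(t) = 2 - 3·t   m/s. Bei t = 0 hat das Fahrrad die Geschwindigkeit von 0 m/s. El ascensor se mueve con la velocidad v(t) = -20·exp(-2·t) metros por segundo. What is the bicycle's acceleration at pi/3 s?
We have acceleration a(t) = -90·cos(3·t). Substituting t = pi/3: a(pi/3) = 90.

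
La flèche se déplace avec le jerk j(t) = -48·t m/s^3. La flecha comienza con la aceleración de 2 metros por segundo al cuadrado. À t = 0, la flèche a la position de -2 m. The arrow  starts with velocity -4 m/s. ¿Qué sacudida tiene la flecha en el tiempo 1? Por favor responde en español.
De la ecuación de la sacudida j(t) = -48·t, sustituimos t = 1 para obtener j = -48.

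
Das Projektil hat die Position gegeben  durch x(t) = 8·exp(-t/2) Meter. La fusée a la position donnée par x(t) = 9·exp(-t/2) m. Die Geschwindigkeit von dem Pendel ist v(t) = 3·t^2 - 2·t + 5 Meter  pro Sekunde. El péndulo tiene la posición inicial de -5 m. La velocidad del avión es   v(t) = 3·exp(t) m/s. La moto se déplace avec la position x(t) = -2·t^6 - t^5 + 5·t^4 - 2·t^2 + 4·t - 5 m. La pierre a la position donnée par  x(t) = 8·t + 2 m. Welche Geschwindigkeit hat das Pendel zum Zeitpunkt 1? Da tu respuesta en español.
Tenemos la velocidad v(t) = 3·t^2 - 2·t + 5. Sustituyendo t = 1: v(1) = 6.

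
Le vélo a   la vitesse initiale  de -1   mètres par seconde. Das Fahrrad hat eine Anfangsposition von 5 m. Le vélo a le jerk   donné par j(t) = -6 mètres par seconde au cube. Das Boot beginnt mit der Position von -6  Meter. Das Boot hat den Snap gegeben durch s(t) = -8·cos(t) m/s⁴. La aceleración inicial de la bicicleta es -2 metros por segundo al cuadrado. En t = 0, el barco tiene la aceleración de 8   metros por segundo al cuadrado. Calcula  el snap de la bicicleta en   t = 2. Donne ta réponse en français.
Nous devons dériver notre équation du jerk j(t) = -6 1 fois. En prenant d/dt de j(t), nous trouvons s(t) = 0. En utilisant s(t) = 0 et en substituant t = 2, nous trouvons s = 0.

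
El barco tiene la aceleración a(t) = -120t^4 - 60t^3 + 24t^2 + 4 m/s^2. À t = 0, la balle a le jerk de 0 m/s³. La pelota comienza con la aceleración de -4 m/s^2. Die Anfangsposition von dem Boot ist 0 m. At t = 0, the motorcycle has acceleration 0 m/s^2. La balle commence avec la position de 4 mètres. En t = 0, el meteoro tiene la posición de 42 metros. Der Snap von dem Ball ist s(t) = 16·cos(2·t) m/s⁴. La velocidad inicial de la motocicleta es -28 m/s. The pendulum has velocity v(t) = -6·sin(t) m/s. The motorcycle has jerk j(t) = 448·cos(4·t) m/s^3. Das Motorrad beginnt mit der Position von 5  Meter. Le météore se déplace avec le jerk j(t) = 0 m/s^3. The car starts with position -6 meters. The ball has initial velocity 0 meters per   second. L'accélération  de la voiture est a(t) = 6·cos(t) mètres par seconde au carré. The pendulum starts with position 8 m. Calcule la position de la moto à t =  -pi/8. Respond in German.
Wir müssen unsere Gleichung für den Ruck j(t) = 448·cos(4·t) 3-mal integrieren. Das Integral von dem Ruck ist die Beschleunigung. Mit a(0) = 0 erhalten wir a(t) = 112·sin(4·t). Die Stammfunktion von der Beschleunigung, mit v(0) = -28, ergibt die Geschwindigkeit: v(t) = -28·cos(4·t). Das Integral von der Geschwindigkeit, mit x(0) = 5, ergibt die Position: x(t) = 5 - 7·sin(4·t). Wir haben die Position x(t) = 5 - 7·sin(4·t). Durch Einsetzen von t = -pi/8: x(-pi/8) = 12.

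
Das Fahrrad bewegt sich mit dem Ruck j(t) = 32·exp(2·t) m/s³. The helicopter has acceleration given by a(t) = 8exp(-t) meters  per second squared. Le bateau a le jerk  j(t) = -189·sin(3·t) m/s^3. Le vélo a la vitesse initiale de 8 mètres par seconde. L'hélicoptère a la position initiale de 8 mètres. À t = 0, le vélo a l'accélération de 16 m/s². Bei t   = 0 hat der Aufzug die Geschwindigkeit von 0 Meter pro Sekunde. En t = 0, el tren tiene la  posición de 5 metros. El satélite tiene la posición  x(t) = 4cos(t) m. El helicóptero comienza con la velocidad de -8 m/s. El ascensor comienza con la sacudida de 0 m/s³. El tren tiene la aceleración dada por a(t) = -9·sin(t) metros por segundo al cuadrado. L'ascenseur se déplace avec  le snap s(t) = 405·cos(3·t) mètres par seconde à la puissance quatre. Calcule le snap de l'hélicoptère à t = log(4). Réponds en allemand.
Um dies zu lösen, müssen wir 2 Ableitungen unserer Gleichung für die Beschleunigung a(t) = 8·exp(-t) nehmen. Mit d/dt von a(t) finden wir j(t) = -8·exp(-t). Mit d/dt von j(t) finden wir s(t) = 8·exp(-t). Wir haben den Snap s(t) = 8·exp(-t). Durch Einsetzen von t = log(4): s(log(4)) = 2.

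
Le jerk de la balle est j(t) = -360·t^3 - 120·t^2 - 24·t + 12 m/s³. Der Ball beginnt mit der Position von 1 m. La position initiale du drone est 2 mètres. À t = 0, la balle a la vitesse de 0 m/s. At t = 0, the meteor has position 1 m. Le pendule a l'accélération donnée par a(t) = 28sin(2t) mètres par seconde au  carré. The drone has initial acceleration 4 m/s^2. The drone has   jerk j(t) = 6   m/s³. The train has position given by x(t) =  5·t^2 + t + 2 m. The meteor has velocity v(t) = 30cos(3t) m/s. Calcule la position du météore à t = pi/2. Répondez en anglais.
To find the answer, we compute 1 integral of v(t) = 30·cos(3·t). The antiderivative of velocity is position. Using x(0) = 1, we get x(t) = 10·sin(3·t) + 1. From the given position equation x(t) = 10·sin(3·t) + 1, we substitute t = pi/2 to get x = -9.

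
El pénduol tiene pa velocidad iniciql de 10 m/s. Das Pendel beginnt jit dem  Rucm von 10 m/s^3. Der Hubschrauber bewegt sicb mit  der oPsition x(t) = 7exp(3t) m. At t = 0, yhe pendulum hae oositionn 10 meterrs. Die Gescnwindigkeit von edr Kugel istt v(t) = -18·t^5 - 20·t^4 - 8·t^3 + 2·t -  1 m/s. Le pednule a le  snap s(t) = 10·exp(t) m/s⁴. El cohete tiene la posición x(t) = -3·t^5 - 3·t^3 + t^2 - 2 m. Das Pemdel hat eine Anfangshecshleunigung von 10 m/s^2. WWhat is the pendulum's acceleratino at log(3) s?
We must find the antiderivative of our snap equation s(t) = 10·exp(t) 2 times. The antiderivative of snap, with j(0) = 10, gives jerk: j(t) = 10·exp(t). Taking ∫j(t)dt and applying a(0) = 10, we find a(t) = 10·exp(t). Using a(t) = 10·exp(t) and substituting t = log(3), we find a = 30.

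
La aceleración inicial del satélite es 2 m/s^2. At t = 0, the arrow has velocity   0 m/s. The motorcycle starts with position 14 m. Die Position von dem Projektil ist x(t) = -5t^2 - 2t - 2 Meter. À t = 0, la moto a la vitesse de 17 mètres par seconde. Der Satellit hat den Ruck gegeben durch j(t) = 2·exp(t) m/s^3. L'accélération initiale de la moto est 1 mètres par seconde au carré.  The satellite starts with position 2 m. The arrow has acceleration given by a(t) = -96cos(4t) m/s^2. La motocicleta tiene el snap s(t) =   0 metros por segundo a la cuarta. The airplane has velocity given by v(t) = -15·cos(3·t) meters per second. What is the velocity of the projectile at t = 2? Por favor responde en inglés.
To solve this, we need to take 1 derivative of our position equation x(t) = -5·t^2 - 2·t - 2. Differentiating position, we get velocity: v(t) = -10·t - 2. From the given velocity equation v(t) = -10·t - 2, we substitute t = 2 to get v = -22.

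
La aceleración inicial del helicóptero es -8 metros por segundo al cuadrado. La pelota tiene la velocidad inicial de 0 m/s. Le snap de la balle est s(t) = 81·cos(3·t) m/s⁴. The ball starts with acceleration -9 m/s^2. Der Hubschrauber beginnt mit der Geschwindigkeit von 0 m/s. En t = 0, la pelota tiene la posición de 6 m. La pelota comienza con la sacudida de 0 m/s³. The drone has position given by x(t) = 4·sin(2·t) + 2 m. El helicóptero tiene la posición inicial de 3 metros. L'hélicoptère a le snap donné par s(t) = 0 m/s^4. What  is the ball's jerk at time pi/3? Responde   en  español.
Necesitamos integrar nuestra ecuación del snap s(t) = 81·cos(3·t) 1 vez. La integral del snap, con j(0) = 0, da la sacudida: j(t) = 27·sin(3·t). Usando j(t) = 27·sin(3·t) y sustituyendo t = pi/3, encontramos j = 0.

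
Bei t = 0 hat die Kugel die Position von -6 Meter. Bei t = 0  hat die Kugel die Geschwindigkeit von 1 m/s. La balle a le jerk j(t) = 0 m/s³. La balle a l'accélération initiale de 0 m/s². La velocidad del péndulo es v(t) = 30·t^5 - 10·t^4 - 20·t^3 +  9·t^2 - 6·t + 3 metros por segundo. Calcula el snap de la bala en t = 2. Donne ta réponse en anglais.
To solve this, we need to take 1 derivative of our jerk equation j(t) = 0. The derivative of jerk gives snap: s(t) = 0. We have snap s(t) = 0. Substituting t = 2: s(2) = 0.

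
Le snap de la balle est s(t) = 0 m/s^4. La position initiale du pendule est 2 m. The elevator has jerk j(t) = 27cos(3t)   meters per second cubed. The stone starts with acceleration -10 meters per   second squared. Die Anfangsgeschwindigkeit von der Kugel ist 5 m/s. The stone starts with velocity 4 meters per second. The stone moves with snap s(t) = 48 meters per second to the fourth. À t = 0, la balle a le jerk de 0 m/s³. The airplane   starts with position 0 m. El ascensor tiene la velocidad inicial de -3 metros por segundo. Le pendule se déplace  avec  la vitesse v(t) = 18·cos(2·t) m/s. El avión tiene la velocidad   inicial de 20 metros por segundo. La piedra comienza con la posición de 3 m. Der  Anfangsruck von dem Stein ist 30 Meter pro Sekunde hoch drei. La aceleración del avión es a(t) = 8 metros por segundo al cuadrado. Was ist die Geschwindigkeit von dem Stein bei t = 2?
Wir müssen unsere Gleichung für den Snap s(t) = 48 3-mal integrieren. Mit ∫s(t)dt und Anwendung von j(0) = 30, finden wir j(t) = 48·t + 30. Die Stammfunktion von dem Ruck ist die Beschleunigung. Mit a(0) = -10 erhalten wir a(t) = 24·t^2 + 30·t - 10. Mit ∫a(t)dt und Anwendung von v(0) = 4, finden wir v(t) = 8·t^3 + 15·t^2 - 10·t + 4. Wir haben die Geschwindigkeit v(t) = 8·t^3 + 15·t^2 - 10·t + 4. Durch Einsetzen von t = 2: v(2) = 108.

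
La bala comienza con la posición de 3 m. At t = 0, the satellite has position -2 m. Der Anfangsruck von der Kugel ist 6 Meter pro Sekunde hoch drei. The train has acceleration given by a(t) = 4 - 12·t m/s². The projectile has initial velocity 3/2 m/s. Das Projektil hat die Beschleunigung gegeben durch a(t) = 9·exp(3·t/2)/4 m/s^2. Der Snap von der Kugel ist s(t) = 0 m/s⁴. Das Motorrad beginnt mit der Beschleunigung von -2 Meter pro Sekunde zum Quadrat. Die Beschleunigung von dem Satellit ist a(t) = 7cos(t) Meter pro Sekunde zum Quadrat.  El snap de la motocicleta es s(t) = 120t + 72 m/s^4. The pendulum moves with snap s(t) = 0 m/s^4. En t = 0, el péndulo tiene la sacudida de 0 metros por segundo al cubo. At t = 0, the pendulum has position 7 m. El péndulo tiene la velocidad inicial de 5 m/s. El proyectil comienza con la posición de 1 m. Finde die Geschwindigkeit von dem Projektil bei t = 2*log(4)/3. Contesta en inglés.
Starting from acceleration a(t) = 9·exp(3·t/2)/4, we take 1 antiderivative. The integral of acceleration, with v(0) = 3/2, gives velocity: v(t) = 3·exp(3·t/2)/2. From the given velocity equation v(t) = 3·exp(3·t/2)/2, we substitute t = 2*log(4)/3 to get v = 6.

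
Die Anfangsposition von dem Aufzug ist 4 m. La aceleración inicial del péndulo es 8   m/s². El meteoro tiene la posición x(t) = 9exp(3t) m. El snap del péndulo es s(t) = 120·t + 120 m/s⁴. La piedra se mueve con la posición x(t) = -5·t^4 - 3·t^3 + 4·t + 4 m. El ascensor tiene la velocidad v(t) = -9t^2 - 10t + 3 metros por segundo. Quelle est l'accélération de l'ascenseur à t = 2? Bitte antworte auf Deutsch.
Wir müssen unsere Gleichung für die Geschwindigkeit v(t) = -9·t^2 - 10·t + 3 1-mal ableiten. Durch Ableiten von der Geschwindigkeit erhalten wir die Beschleunigung: a(t) = -18·t - 10. Aus der Gleichung für die Beschleunigung a(t) = -18·t - 10, setzen wir t = 2 ein und erhalten a = -46.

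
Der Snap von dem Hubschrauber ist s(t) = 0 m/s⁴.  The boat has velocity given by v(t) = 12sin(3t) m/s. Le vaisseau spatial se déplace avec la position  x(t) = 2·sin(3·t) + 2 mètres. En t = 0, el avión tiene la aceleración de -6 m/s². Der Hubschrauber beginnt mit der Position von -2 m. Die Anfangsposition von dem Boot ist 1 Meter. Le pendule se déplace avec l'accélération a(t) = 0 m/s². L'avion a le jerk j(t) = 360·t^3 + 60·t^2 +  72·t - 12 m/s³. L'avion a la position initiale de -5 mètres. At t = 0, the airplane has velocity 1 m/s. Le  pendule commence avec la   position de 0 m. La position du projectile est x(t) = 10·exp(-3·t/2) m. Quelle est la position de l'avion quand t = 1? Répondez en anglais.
To solve this, we need to take 3 antiderivatives of our jerk equation j(t) = 360·t^3 + 60·t^2 + 72·t - 12. The integral of jerk, with a(0) = -6, gives acceleration: a(t) = 90·t^4 + 20·t^3 + 36·t^2 - 12·t - 6. The integral of acceleration is velocity. Using v(0) = 1, we get v(t) = 18·t^5 + 5·t^4 + 12·t^3 - 6·t^2 - 6·t + 1. Finding the antiderivative of v(t) and using x(0) = -5: x(t) = 3·t^6 + t^5 + 3·t^4 - 2·t^3 - 3·t^2 + t - 5. From the given position equation x(t) = 3·t^6 + t^5 + 3·t^4 - 2·t^3 - 3·t^2 + t - 5, we substitute t = 1 to get x = -2.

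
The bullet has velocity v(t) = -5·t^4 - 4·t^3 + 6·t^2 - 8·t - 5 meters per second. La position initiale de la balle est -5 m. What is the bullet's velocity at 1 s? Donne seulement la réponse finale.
v(1) = -16.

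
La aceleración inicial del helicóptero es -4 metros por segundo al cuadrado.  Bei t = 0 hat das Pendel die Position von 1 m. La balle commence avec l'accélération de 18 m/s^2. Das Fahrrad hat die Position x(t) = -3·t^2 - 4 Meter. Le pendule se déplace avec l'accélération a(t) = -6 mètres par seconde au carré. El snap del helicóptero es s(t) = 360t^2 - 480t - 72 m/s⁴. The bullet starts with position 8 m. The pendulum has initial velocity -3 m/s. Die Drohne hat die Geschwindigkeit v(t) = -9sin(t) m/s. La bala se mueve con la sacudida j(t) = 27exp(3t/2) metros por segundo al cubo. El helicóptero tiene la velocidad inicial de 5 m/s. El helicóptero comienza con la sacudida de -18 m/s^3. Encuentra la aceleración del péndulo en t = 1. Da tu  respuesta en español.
Usando a(t) = -6 y sustituyendo t = 1, encontramos a = -6.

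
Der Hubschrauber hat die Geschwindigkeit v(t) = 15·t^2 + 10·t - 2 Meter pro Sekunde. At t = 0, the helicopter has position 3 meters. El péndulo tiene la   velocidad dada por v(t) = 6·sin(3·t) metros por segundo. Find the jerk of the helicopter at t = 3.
Starting from velocity v(t) = 15·t^2 + 10·t - 2, we take 2 derivatives. Taking d/dt of v(t), we find a(t) = 30·t + 10. Differentiating acceleration, we get jerk: j(t) = 30. Using j(t) = 30 and substituting t = 3, we find j = 30.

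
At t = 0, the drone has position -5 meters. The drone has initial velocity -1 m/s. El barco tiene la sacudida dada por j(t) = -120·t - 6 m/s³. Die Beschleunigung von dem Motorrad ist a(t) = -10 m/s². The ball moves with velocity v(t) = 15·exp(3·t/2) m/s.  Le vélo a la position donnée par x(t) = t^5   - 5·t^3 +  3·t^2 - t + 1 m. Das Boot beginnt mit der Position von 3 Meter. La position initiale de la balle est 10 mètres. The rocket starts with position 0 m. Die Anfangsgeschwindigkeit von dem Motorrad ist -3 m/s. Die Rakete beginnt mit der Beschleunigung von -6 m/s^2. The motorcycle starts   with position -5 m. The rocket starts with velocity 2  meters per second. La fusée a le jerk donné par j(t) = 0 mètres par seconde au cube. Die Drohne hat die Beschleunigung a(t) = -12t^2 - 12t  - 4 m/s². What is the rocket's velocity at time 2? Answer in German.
Um dies zu lösen, müssen wir 2 Stammfunktionen unserer Gleichung für den Ruck j(t) = 0 finden. Mit ∫j(t)dt und Anwendung von a(0) = -6, finden wir a(t) = -6. Die Stammfunktion von der Beschleunigung ist die Geschwindigkeit. Mit v(0) = 2 erhalten wir v(t) = 2 - 6·t. Wir haben die Geschwindigkeit v(t) = 2 - 6·t. Durch Einsetzen von t = 2: v(2) = -10.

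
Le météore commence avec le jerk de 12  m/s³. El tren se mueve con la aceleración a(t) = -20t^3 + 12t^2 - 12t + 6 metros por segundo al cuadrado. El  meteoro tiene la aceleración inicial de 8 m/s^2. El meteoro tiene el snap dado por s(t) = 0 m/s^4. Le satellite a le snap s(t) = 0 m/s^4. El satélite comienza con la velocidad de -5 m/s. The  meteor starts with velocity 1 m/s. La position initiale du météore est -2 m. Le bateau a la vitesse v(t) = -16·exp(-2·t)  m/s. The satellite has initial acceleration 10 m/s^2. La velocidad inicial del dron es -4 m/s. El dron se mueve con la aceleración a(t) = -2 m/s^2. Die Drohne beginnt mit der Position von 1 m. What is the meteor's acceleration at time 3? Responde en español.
Partiendo del snap s(t) = 0, tomamos 2 antiderivadas. La integral del snap, con j(0) = 12, da la sacudida: j(t) = 12. Tomando ∫j(t)dt y aplicando a(0) = 8, encontramos a(t) = 12·t + 8. Tenemos la aceleración a(t) = 12·t + 8. Sustituyendo t = 3: a(3) = 44.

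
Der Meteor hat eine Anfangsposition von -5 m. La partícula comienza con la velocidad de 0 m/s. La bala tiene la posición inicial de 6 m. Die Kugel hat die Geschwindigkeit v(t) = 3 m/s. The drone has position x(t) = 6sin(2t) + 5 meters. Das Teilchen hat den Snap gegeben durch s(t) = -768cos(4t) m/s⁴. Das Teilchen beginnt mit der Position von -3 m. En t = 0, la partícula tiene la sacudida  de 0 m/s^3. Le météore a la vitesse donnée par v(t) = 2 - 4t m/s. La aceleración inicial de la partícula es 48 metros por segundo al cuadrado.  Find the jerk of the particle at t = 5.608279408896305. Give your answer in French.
Nous devons intégrer notre équation du snap s(t) = -768·cos(4·t) 1 fois. En prenant ∫s(t)dt et en appliquant j(0) = 0, nous trouvons j(t) = -192·sin(4·t). Nous avons le jerk j(t) = -192·sin(4·t). En substituant t = 5.608279408896305: j(5.608279408896305) = 82.1222685911334.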